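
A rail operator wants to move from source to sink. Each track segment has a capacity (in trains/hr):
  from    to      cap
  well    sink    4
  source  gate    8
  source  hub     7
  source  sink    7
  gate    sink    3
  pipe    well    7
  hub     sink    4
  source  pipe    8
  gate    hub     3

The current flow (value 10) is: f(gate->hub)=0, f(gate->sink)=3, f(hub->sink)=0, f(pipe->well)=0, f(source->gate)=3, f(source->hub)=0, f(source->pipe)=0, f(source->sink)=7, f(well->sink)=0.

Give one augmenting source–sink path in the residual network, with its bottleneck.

Residual along source->hub->sink: source->hub: 7, hub->sink: 4.
Bottleneck = min = 4.

source->hub->sink, bottleneck 4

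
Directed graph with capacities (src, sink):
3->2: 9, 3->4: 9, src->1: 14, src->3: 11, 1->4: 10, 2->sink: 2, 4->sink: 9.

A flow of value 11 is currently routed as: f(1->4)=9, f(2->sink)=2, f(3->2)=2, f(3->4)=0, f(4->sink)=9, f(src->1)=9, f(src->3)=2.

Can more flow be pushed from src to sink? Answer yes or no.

Residual reachable from src: {1, 2, 3, 4, src}; sink is not reachable.
Saturated cut: 4->sink, 2->sink with total capacity 11 = current flow value. Flow is maximum.

No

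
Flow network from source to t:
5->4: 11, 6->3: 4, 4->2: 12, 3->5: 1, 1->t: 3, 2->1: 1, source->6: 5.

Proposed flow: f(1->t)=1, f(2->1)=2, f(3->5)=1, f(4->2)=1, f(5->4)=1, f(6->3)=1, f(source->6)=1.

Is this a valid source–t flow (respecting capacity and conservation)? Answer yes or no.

No

Capacity violated on 2->1: flow 2 > capacity 1.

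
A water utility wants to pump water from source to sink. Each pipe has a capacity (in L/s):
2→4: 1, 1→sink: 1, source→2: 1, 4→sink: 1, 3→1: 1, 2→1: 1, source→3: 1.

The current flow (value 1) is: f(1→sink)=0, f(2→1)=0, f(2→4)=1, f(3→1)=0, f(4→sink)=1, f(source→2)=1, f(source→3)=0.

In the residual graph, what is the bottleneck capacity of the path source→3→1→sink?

Residual capacities along the path: source→3: 1, 3→1: 1, 1→sink: 1.
Minimum is 1.

1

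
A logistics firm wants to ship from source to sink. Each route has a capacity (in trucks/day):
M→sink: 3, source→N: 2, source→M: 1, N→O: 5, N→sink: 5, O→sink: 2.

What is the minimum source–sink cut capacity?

Max flow = 3 (via 2 augmenting paths).
In the residual at optimum, the set reachable from source is {source}.
Cut edges: source→M (cap 1), source→N (cap 2). Sum = 3.

3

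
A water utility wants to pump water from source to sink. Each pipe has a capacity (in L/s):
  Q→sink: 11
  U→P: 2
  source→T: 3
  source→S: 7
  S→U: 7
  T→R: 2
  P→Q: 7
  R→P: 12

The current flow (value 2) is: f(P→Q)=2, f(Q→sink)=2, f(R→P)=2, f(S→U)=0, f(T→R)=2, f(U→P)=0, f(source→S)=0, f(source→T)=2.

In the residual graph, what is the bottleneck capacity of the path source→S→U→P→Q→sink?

2

Residual capacities along the path: source→S: 7, S→U: 7, U→P: 2, P→Q: 5, Q→sink: 9.
Minimum is 2.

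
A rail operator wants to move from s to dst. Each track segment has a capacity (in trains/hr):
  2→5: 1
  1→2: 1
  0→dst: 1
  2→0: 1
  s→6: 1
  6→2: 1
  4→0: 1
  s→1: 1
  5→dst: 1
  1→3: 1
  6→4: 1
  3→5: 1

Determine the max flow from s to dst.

2

Augment s→1→3→5→dst: bottleneck 1. Total 1.
Augment s→6→2→0→dst: bottleneck 1. Total 2.
No augmenting path remains in the residual graph.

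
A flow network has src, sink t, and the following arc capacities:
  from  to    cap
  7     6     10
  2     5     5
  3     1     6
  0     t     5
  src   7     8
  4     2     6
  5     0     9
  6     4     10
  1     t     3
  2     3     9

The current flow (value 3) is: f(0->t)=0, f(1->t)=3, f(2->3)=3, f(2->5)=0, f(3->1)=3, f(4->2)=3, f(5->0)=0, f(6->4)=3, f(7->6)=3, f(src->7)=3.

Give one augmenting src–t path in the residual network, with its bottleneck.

src->7->6->4->2->5->0->t, bottleneck 3

Residual along src->7->6->4->2->5->0->t: src->7: 5, 7->6: 7, 6->4: 7, 4->2: 3, 2->5: 5, 5->0: 9, 0->t: 5.
Bottleneck = min = 3.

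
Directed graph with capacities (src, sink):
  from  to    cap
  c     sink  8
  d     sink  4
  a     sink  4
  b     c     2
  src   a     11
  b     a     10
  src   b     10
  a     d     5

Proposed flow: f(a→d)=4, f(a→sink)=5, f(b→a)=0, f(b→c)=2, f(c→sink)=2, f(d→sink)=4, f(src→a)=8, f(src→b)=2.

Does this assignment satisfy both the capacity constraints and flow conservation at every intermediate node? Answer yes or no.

Capacity violated on a→sink: flow 5 > capacity 4.

No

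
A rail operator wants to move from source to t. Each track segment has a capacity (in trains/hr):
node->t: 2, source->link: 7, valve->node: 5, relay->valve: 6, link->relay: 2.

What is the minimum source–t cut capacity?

Max flow = 2 (via 1 augmenting path).
In the residual at optimum, the set reachable from source is {link, source}.
Cut edges: link->relay (cap 2). Sum = 2.

2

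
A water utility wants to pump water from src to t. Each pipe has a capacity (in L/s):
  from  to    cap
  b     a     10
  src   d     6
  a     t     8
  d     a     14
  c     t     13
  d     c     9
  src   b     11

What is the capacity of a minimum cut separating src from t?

14

Max flow = 14 (via 2 augmenting paths).
In the residual at optimum, the set reachable from src is {a, b, src}.
Cut edges: src→d (cap 6), a→t (cap 8). Sum = 14.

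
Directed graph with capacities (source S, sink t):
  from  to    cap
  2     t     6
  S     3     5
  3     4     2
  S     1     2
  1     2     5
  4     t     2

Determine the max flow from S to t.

4

Augment S→1→2→t: bottleneck 2. Total 2.
Augment S→3→4→t: bottleneck 2. Total 4.
No augmenting path remains in the residual graph.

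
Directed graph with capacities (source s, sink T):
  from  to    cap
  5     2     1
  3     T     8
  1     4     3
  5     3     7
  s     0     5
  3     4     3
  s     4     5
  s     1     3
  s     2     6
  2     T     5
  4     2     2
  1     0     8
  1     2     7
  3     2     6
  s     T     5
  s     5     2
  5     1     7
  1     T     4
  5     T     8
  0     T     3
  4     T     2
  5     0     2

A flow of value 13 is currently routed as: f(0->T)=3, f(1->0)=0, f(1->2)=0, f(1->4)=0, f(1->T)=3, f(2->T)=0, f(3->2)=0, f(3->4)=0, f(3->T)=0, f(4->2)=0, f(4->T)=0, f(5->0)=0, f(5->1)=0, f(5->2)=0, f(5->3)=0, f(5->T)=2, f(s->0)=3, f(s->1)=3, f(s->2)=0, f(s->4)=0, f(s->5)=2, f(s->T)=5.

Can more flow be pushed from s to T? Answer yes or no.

Residual path s->4->T has bottleneck 2 > 0.
Pushing 2 along it raises the flow to 15, so the given flow is not maximum.

Yes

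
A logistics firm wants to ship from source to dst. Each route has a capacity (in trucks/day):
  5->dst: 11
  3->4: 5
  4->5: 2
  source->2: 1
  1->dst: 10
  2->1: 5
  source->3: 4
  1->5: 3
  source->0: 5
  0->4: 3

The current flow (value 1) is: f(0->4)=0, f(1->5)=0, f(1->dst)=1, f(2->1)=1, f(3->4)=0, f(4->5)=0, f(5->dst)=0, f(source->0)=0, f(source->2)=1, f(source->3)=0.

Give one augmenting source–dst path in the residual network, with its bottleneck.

Residual along source->0->4->5->dst: source->0: 5, 0->4: 3, 4->5: 2, 5->dst: 11.
Bottleneck = min = 2.

source->0->4->5->dst, bottleneck 2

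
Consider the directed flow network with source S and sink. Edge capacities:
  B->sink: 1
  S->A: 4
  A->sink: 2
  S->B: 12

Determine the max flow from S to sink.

3

Augment S->A->sink: bottleneck 2. Total 2.
Augment S->B->sink: bottleneck 1. Total 3.
No augmenting path remains in the residual graph.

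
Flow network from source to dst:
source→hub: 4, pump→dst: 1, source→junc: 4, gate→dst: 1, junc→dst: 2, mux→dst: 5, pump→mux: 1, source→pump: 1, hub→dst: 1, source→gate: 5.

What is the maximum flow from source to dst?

Augment source→pump→dst: bottleneck 1. Total 1.
Augment source→junc→dst: bottleneck 2. Total 3.
Augment source→hub→dst: bottleneck 1. Total 4.
Augment source→gate→dst: bottleneck 1. Total 5.
No augmenting path remains in the residual graph.

5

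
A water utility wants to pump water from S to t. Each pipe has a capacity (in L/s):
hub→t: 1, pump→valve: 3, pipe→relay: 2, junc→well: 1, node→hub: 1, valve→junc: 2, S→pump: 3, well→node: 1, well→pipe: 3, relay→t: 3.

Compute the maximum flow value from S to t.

1

Augment S→pump→valve→junc→well→pipe→relay→t: bottleneck 1. Total 1.
No augmenting path remains in the residual graph.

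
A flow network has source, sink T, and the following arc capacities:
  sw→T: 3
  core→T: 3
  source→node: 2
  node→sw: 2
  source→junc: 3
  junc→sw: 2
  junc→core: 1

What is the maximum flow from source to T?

Augment source→junc→core→T: bottleneck 1. Total 1.
Augment source→junc→sw→T: bottleneck 2. Total 3.
Augment source→node→sw→T: bottleneck 1. Total 4.
No augmenting path remains in the residual graph.

4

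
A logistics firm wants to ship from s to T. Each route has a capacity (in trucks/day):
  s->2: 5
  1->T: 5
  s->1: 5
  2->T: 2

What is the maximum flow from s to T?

7

Augment s->1->T: bottleneck 5. Total 5.
Augment s->2->T: bottleneck 2. Total 7.
No augmenting path remains in the residual graph.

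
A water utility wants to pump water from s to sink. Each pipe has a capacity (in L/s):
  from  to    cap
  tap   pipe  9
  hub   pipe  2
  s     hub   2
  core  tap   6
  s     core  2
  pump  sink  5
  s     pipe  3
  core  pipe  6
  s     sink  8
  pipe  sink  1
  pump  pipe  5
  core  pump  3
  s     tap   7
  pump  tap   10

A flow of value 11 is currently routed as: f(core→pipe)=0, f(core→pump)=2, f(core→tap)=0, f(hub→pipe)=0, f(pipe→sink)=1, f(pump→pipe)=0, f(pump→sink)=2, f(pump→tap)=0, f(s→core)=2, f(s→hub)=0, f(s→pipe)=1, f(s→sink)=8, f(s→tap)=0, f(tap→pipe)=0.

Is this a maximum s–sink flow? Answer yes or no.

Yes

Residual reachable from s: {hub, pipe, s, tap}; sink is not reachable.
Saturated cut: s→core, s→sink, pipe→sink with total capacity 11 = current flow value. Flow is maximum.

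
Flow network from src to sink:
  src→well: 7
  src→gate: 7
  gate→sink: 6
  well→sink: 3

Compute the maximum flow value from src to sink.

Augment src→gate→sink: bottleneck 6. Total 6.
Augment src→well→sink: bottleneck 3. Total 9.
No augmenting path remains in the residual graph.

9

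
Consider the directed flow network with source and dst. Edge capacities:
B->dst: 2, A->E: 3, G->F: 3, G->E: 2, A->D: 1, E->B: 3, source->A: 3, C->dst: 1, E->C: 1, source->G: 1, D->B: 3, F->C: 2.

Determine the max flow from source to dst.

Augment source->G->F->C->dst: bottleneck 1. Total 1.
Augment source->A->E->B->dst: bottleneck 2. Total 3.
No augmenting path remains in the residual graph.

3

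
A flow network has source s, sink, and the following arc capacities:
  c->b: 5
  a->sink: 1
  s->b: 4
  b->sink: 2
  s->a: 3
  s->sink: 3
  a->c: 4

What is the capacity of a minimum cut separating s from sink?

Max flow = 6 (via 3 augmenting paths).
In the residual at optimum, the set reachable from s is {a, b, c, s}.
Cut edges: s->sink (cap 3), a->sink (cap 1), b->sink (cap 2). Sum = 6.

6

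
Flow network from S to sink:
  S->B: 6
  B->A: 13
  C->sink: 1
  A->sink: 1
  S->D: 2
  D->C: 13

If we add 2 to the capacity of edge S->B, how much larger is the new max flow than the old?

0

Original max flow = 2.
Edge S->B does not cross the min cut (source side {A, B, C, D, S}), so extra capacity there cannot help.
New max flow = 2. Increase = 0.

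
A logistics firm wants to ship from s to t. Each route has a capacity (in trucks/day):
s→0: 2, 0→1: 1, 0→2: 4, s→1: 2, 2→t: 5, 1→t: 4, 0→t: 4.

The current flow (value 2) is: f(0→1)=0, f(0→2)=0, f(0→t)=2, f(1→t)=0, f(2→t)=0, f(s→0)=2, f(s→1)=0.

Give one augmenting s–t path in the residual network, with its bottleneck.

Residual along s→1→t: s→1: 2, 1→t: 4.
Bottleneck = min = 2.

s→1→t, bottleneck 2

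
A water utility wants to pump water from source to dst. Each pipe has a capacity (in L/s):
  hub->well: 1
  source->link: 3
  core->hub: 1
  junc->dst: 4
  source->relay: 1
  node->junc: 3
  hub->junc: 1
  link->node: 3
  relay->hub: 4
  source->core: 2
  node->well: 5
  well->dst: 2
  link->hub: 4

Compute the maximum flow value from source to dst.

5

Augment source->core->hub->well->dst: bottleneck 1. Total 1.
Augment source->link->node->well->dst: bottleneck 1. Total 2.
Augment source->link->node->junc->dst: bottleneck 2. Total 4.
Augment source->relay->hub->junc->dst: bottleneck 1. Total 5.
No augmenting path remains in the residual graph.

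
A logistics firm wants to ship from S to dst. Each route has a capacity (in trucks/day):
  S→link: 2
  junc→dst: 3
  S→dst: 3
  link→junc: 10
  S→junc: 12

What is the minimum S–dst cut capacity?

6

Max flow = 6 (via 2 augmenting paths).
In the residual at optimum, the set reachable from S is {S, junc, link}.
Cut edges: S→dst (cap 3), junc→dst (cap 3). Sum = 6.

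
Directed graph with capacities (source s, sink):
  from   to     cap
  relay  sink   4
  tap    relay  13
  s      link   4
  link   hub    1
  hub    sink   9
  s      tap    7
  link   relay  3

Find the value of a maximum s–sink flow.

Augment s->link->hub->sink: bottleneck 1. Total 1.
Augment s->link->relay->sink: bottleneck 3. Total 4.
Augment s->tap->relay->sink: bottleneck 1. Total 5.
No augmenting path remains in the residual graph.

5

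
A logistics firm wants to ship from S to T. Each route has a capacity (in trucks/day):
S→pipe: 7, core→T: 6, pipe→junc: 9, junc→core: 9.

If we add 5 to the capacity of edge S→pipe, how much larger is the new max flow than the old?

Original max flow = 6.
Edge S→pipe does not cross the min cut (source side {S, core, junc, pipe}), so extra capacity there cannot help.
New max flow = 6. Increase = 0.

0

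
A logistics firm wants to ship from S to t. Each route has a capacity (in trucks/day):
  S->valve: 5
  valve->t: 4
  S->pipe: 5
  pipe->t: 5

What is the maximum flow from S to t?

9

Augment S->valve->t: bottleneck 4. Total 4.
Augment S->pipe->t: bottleneck 5. Total 9.
No augmenting path remains in the residual graph.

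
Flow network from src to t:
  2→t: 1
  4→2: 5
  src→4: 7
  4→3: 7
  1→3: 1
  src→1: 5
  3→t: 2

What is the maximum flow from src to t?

Augment src→4→2→t: bottleneck 1. Total 1.
Augment src→4→3→t: bottleneck 2. Total 3.
No augmenting path remains in the residual graph.

3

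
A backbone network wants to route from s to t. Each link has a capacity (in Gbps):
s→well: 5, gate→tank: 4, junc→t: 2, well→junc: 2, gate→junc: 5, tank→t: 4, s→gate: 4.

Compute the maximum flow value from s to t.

6

Augment s→well→junc→t: bottleneck 2. Total 2.
Augment s→gate→tank→t: bottleneck 4. Total 6.
No augmenting path remains in the residual graph.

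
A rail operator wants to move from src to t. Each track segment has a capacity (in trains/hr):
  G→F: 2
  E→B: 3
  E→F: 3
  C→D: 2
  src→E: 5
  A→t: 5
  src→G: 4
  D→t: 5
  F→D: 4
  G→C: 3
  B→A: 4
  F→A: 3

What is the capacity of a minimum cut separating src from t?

Max flow = 9 (via 5 augmenting paths).
In the residual at optimum, the set reachable from src is {src}.
Cut edges: src→G (cap 4), src→E (cap 5). Sum = 9.

9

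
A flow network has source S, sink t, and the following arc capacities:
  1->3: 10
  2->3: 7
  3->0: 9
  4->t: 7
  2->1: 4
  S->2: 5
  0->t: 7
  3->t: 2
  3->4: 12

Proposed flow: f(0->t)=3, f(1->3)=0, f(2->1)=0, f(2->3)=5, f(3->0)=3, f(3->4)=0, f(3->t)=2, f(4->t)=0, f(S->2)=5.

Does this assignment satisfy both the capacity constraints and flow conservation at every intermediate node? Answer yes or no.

Every edge has 0 ≤ f(e) ≤ cap(e).
At each intermediate node, inflow equals outflow.

Yes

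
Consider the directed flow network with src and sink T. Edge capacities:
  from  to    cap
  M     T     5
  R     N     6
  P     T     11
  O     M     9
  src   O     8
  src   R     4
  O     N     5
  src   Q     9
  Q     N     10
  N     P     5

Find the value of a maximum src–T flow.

10

Augment src->O->M->T: bottleneck 5. Total 5.
Augment src->O->N->P->T: bottleneck 3. Total 8.
Augment src->R->N->P->T: bottleneck 2. Total 10.
No augmenting path remains in the residual graph.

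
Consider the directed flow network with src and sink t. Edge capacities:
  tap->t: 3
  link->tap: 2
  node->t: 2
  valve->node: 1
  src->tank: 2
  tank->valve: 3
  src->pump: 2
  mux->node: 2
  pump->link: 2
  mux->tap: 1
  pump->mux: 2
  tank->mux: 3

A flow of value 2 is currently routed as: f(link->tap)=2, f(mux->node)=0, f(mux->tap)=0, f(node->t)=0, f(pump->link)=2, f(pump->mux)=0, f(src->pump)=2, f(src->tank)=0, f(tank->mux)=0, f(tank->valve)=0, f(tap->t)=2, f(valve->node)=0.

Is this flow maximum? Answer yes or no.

Residual path src->tank->mux->tap->t has bottleneck 1 > 0.
Pushing 1 along it raises the flow to 3, so the given flow is not maximum.

No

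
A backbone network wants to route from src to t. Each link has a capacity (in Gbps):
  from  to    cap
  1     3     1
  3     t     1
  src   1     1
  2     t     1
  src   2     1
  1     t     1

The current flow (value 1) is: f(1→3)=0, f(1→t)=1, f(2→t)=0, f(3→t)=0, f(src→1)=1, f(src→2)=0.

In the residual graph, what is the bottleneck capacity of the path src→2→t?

Residual capacities along the path: src→2: 1, 2→t: 1.
Minimum is 1.

1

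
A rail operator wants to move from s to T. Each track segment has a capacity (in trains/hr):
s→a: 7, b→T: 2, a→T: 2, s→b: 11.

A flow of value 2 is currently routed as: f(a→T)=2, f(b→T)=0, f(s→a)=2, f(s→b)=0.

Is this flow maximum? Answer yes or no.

No

Residual path s→b→T has bottleneck 2 > 0.
Pushing 2 along it raises the flow to 4, so the given flow is not maximum.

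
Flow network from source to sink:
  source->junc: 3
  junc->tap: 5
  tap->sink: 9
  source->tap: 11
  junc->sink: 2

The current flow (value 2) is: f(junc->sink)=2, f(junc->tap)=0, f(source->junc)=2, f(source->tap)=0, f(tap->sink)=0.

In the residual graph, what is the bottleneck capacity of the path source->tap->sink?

9

Residual capacities along the path: source->tap: 11, tap->sink: 9.
Minimum is 9.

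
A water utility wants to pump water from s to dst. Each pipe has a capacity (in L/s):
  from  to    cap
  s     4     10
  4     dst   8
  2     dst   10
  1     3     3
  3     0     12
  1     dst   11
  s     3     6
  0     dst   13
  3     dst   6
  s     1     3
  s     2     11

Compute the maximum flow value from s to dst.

27

Augment s→2→dst: bottleneck 10. Total 10.
Augment s→1→dst: bottleneck 3. Total 13.
Augment s→4→dst: bottleneck 8. Total 21.
Augment s→3→dst: bottleneck 6. Total 27.
No augmenting path remains in the residual graph.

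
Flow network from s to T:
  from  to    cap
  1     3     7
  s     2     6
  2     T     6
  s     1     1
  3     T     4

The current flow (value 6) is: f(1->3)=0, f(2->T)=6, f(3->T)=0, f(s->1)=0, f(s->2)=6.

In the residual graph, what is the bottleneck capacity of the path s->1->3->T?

1

Residual capacities along the path: s->1: 1, 1->3: 7, 3->T: 4.
Minimum is 1.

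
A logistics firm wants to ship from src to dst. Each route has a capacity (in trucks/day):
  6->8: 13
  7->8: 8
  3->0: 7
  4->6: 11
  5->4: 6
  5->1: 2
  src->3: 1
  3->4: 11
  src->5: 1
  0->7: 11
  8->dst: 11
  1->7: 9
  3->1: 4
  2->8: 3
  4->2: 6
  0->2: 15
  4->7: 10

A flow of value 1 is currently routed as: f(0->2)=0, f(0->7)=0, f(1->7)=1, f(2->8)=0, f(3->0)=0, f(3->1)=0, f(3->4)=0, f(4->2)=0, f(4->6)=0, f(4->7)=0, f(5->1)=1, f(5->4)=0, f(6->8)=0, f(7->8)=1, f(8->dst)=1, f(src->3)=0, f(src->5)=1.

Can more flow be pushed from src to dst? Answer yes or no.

Yes

Residual path src->3->0->2->8->dst has bottleneck 1 > 0.
Pushing 1 along it raises the flow to 2, so the given flow is not maximum.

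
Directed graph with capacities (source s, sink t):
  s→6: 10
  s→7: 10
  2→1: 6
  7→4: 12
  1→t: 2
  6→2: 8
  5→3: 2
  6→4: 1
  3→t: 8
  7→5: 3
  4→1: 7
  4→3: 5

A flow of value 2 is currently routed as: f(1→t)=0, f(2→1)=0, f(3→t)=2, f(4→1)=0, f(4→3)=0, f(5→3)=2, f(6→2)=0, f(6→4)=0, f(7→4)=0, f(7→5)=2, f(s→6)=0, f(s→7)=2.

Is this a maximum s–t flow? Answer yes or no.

No

Residual path s→7→4→3→t has bottleneck 5 > 0.
Pushing 5 along it raises the flow to 7, so the given flow is not maximum.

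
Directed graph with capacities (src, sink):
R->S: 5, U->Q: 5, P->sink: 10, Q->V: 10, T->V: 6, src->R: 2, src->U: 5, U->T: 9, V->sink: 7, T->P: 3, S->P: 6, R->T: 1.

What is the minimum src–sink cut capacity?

Max flow = 7 (via 3 augmenting paths).
In the residual at optimum, the set reachable from src is {src}.
Cut edges: src->U (cap 5), src->R (cap 2). Sum = 7.

7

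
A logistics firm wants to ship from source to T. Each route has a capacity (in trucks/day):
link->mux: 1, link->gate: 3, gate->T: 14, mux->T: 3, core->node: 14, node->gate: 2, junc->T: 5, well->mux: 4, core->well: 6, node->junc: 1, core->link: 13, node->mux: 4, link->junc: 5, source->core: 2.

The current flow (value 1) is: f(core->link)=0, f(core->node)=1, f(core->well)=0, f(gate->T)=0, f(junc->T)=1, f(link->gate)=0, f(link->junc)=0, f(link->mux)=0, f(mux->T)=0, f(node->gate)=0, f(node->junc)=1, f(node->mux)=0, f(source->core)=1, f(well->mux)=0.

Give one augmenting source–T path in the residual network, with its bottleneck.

source->core->node->gate->T, bottleneck 1

Residual along source->core->node->gate->T: source->core: 1, core->node: 13, node->gate: 2, gate->T: 14.
Bottleneck = min = 1.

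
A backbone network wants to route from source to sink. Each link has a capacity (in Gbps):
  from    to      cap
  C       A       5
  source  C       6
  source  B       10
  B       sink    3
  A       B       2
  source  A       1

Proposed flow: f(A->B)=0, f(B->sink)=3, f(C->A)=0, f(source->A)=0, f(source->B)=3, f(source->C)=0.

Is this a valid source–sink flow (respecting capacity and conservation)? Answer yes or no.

Yes

Every edge has 0 ≤ f(e) ≤ cap(e).
At each intermediate node, inflow equals outflow.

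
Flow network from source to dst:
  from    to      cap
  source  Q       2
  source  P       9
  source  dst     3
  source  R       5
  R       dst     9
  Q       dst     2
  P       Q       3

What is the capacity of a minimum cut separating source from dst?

Max flow = 10 (via 3 augmenting paths).
In the residual at optimum, the set reachable from source is {P, Q, source}.
Cut edges: source->R (cap 5), source->dst (cap 3), Q->dst (cap 2). Sum = 10.

10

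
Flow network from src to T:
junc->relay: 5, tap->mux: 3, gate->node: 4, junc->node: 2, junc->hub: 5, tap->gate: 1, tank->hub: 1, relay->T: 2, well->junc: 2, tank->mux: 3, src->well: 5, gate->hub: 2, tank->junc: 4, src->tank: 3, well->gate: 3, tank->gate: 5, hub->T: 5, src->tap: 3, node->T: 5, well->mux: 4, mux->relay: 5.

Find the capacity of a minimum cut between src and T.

Max flow = 11 (via 7 augmenting paths).
In the residual at optimum, the set reachable from src is {src}.
Cut edges: src->tap (cap 3), src->well (cap 5), src->tank (cap 3). Sum = 11.

11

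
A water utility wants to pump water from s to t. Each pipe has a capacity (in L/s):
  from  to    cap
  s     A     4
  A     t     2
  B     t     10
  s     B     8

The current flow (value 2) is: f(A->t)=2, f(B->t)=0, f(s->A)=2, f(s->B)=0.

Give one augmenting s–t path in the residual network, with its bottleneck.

Residual along s->B->t: s->B: 8, B->t: 10.
Bottleneck = min = 8.

s->B->t, bottleneck 8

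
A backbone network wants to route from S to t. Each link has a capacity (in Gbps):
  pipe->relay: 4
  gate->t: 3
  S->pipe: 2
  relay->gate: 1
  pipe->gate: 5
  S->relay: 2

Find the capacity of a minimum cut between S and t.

3

Max flow = 3 (via 2 augmenting paths).
In the residual at optimum, the set reachable from S is {S, relay}.
Cut edges: S->pipe (cap 2), relay->gate (cap 1). Sum = 3.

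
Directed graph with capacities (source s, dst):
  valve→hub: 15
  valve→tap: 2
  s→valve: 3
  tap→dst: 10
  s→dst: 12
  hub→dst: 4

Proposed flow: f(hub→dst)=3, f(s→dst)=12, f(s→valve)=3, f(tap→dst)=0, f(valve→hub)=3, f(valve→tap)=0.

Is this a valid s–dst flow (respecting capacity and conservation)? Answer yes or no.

Yes

Every edge has 0 ≤ f(e) ≤ cap(e).
At each intermediate node, inflow equals outflow.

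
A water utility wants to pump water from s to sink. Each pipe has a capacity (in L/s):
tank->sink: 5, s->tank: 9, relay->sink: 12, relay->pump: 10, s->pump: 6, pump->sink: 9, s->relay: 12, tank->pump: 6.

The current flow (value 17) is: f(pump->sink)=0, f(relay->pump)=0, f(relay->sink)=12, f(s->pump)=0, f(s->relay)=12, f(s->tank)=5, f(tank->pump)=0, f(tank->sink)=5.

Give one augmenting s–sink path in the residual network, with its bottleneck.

Residual along s->pump->sink: s->pump: 6, pump->sink: 9.
Bottleneck = min = 6.

s->pump->sink, bottleneck 6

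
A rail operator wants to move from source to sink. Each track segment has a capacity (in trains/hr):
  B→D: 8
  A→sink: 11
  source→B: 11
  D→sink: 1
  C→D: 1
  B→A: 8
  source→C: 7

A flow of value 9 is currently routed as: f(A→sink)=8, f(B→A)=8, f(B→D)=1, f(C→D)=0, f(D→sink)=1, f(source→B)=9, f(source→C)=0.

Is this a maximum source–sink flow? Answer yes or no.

Yes

Residual reachable from source: {B, C, D, source}; sink is not reachable.
Saturated cut: B→A, D→sink with total capacity 9 = current flow value. Flow is maximum.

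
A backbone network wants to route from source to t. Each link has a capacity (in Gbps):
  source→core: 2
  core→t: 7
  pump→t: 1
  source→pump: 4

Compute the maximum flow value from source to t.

3

Augment source→core→t: bottleneck 2. Total 2.
Augment source→pump→t: bottleneck 1. Total 3.
No augmenting path remains in the residual graph.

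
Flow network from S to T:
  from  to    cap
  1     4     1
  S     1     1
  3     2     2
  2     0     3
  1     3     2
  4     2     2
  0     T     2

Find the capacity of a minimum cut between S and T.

1

Max flow = 1 (via 1 augmenting path).
In the residual at optimum, the set reachable from S is {S}.
Cut edges: S→1 (cap 1). Sum = 1.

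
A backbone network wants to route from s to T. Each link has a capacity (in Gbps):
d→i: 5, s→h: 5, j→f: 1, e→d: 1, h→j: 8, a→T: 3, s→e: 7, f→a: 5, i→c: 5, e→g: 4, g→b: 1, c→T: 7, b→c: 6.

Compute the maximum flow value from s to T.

3

Augment s→e→g→b→c→T: bottleneck 1. Total 1.
Augment s→e→d→i→c→T: bottleneck 1. Total 2.
Augment s→h→j→f→a→T: bottleneck 1. Total 3.
No augmenting path remains in the residual graph.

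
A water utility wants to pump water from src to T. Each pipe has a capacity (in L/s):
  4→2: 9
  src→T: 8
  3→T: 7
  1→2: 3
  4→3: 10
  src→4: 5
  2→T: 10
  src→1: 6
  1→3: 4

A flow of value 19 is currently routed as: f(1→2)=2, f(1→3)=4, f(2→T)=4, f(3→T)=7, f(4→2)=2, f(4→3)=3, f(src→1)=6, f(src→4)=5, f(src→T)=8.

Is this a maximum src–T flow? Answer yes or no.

Yes

Residual reachable from src: {src}; T is not reachable.
Saturated cut: src→1, src→4, src→T with total capacity 19 = current flow value. Flow is maximum.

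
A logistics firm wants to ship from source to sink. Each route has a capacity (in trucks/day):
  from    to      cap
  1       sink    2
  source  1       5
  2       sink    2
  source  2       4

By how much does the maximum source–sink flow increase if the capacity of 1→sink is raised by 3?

Original max flow = 4.
After raising cap(1→sink), augmenting paths through that edge carry 3 more units.
New max flow = 7. Increase = 3.

3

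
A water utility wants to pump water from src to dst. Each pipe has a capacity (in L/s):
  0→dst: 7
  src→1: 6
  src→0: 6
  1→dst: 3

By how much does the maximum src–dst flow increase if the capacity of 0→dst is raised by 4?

Original max flow = 9.
Edge 0→dst does not cross the min cut (source side {1, src}), so extra capacity there cannot help.
New max flow = 9. Increase = 0.

0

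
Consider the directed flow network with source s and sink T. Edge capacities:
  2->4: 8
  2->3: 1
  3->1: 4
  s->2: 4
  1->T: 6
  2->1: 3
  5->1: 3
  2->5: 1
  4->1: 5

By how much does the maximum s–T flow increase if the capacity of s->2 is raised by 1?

Original max flow = 4.
After raising cap(s->2), augmenting paths through that edge carry 1 more unit.
New max flow = 5. Increase = 1.

1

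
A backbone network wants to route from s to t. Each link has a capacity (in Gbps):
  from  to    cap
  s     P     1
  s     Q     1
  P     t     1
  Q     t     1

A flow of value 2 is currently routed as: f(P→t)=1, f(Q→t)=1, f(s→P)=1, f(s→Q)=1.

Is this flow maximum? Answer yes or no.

Yes

Residual reachable from s: {s}; t is not reachable.
Saturated cut: s→Q, s→P with total capacity 2 = current flow value. Flow is maximum.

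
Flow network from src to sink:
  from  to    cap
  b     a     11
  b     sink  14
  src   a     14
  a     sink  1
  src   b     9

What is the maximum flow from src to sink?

10

Augment src->b->sink: bottleneck 9. Total 9.
Augment src->a->sink: bottleneck 1. Total 10.
No augmenting path remains in the residual graph.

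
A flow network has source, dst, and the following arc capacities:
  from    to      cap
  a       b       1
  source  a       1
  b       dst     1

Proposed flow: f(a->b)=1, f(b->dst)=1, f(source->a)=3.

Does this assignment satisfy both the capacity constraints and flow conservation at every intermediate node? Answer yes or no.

Capacity violated on source->a: flow 3 > capacity 1.

No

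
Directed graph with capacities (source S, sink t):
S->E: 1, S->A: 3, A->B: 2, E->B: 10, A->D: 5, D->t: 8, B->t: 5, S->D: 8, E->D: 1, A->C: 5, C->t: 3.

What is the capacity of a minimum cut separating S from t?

12

Max flow = 12 (via 3 augmenting paths).
In the residual at optimum, the set reachable from S is {S}.
Cut edges: S->A (cap 3), S->E (cap 1), S->D (cap 8). Sum = 12.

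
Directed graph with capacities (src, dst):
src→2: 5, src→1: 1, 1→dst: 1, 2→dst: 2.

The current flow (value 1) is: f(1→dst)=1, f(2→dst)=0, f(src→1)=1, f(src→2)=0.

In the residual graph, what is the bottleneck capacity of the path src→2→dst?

2

Residual capacities along the path: src→2: 5, 2→dst: 2.
Minimum is 2.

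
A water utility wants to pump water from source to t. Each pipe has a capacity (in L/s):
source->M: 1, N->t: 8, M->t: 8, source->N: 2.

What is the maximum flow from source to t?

3

Augment source->N->t: bottleneck 2. Total 2.
Augment source->M->t: bottleneck 1. Total 3.
No augmenting path remains in the residual graph.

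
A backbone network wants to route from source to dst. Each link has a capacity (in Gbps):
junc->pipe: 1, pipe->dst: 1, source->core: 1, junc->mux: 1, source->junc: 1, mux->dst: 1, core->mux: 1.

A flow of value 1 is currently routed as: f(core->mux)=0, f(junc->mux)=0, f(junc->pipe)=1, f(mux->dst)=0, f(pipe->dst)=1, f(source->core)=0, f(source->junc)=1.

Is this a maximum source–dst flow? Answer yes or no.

No

Residual path source->core->mux->dst has bottleneck 1 > 0.
Pushing 1 along it raises the flow to 2, so the given flow is not maximum.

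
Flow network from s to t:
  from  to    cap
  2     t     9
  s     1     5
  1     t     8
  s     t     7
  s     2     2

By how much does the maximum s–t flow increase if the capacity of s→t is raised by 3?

Original max flow = 14.
After raising cap(s→t), augmenting paths through that edge carry 3 more units.
New max flow = 17. Increase = 3.

3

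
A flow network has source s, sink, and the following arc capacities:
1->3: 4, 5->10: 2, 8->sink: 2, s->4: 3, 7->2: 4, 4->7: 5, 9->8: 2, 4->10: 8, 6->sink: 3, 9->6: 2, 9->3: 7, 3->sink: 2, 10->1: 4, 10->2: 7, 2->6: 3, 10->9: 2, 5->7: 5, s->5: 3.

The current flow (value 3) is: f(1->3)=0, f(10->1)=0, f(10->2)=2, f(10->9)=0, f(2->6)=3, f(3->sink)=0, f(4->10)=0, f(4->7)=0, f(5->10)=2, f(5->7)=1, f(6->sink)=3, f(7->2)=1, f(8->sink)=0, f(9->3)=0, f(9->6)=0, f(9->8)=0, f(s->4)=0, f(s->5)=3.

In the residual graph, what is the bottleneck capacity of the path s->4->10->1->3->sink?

2

Residual capacities along the path: s->4: 3, 4->10: 8, 10->1: 4, 1->3: 4, 3->sink: 2.
Minimum is 2.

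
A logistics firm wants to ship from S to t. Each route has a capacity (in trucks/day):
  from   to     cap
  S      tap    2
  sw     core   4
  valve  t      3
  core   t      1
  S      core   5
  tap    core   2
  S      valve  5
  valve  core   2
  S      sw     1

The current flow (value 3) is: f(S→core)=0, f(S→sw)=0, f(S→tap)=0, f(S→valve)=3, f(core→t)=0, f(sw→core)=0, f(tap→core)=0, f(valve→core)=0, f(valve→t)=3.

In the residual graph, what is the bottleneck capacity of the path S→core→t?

Residual capacities along the path: S→core: 5, core→t: 1.
Minimum is 1.

1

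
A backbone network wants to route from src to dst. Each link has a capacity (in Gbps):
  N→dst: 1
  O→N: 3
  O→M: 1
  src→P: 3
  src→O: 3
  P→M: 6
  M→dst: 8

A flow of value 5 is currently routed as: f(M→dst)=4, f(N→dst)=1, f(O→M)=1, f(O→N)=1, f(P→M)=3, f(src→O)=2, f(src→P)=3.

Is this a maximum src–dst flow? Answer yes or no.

Yes

Residual reachable from src: {N, O, src}; dst is not reachable.
Saturated cut: src→P, O→M, N→dst with total capacity 5 = current flow value. Flow is maximum.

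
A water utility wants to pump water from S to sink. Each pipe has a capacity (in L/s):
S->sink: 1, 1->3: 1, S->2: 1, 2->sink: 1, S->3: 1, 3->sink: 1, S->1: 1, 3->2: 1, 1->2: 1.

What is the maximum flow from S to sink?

3

Augment S->sink: bottleneck 1. Total 1.
Augment S->3->sink: bottleneck 1. Total 2.
Augment S->2->sink: bottleneck 1. Total 3.
No augmenting path remains in the residual graph.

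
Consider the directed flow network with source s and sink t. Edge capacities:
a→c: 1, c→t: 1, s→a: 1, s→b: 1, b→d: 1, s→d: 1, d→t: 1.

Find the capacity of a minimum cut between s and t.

2

Max flow = 2 (via 2 augmenting paths).
In the residual at optimum, the set reachable from s is {b, d, s}.
Cut edges: s→a (cap 1), d→t (cap 1). Sum = 2.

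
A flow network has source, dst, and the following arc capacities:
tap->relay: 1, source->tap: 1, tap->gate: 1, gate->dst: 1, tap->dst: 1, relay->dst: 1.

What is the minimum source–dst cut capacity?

Max flow = 1 (via 1 augmenting path).
In the residual at optimum, the set reachable from source is {source}.
Cut edges: source->tap (cap 1). Sum = 1.

1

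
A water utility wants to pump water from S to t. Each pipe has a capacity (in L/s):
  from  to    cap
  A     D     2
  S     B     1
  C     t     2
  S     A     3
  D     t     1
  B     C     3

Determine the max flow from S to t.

Augment S->A->D->t: bottleneck 1. Total 1.
Augment S->B->C->t: bottleneck 1. Total 2.
No augmenting path remains in the residual graph.

2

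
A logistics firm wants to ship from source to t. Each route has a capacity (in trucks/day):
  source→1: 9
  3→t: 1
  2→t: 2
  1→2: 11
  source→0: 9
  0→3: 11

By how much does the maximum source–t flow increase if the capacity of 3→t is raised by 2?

Original max flow = 3.
After raising cap(3→t), augmenting paths through that edge carry 2 more units.
New max flow = 5. Increase = 2.

2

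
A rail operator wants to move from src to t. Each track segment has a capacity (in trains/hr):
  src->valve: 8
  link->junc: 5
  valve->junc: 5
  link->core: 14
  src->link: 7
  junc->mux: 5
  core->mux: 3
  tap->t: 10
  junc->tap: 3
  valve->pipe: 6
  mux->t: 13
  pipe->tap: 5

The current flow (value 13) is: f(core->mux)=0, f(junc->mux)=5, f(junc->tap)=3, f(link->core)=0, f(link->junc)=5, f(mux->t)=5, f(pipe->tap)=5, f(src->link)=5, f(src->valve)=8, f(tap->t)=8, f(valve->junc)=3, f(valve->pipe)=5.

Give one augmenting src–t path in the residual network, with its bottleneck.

src->link->core->mux->t, bottleneck 2

Residual along src->link->core->mux->t: src->link: 2, link->core: 14, core->mux: 3, mux->t: 8.
Bottleneck = min = 2.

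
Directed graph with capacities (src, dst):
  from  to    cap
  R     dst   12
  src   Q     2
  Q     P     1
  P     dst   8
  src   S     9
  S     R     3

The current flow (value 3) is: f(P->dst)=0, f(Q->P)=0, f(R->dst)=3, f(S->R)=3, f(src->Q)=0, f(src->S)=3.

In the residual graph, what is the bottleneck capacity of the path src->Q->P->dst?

1

Residual capacities along the path: src->Q: 2, Q->P: 1, P->dst: 8.
Minimum is 1.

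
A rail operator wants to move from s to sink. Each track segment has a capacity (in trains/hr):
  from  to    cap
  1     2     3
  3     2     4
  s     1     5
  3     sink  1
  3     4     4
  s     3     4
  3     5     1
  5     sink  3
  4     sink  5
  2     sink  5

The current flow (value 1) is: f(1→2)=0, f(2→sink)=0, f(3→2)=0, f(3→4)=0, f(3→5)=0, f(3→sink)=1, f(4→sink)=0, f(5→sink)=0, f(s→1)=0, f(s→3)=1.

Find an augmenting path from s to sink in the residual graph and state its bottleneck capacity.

Residual along s→3→5→sink: s→3: 3, 3→5: 1, 5→sink: 3.
Bottleneck = min = 1.

s→3→5→sink, bottleneck 1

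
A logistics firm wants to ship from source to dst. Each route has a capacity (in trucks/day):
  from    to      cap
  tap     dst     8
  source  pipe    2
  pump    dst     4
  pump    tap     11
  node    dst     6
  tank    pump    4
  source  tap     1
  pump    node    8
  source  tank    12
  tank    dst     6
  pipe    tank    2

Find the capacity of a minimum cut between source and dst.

Max flow = 11 (via 3 augmenting paths).
In the residual at optimum, the set reachable from source is {pipe, source, tank}.
Cut edges: source->tap (cap 1), tank->pump (cap 4), tank->dst (cap 6). Sum = 11.

11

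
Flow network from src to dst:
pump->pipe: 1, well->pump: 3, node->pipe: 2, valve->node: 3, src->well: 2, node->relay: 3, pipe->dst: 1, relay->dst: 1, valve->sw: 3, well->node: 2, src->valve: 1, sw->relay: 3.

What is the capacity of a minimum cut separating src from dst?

2

Max flow = 2 (via 2 augmenting paths).
In the residual at optimum, the set reachable from src is {node, pipe, pump, relay, src, sw, valve, well}.
Cut edges: pipe->dst (cap 1), relay->dst (cap 1). Sum = 2.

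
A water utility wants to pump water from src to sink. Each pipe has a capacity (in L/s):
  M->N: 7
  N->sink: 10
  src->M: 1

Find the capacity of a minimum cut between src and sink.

Max flow = 1 (via 1 augmenting path).
In the residual at optimum, the set reachable from src is {src}.
Cut edges: src->M (cap 1). Sum = 1.

1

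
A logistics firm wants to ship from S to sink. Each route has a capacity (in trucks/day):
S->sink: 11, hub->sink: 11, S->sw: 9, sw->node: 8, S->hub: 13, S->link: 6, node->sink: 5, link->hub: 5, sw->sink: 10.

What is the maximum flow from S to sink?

Augment S->sink: bottleneck 11. Total 11.
Augment S->sw->sink: bottleneck 9. Total 20.
Augment S->hub->sink: bottleneck 11. Total 31.
No augmenting path remains in the residual graph.

31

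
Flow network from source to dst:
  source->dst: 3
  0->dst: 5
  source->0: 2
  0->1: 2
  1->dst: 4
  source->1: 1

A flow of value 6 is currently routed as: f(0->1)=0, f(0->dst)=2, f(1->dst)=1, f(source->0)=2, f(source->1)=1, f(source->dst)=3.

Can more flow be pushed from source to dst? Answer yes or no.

Residual reachable from source: {source}; dst is not reachable.
Saturated cut: source->0, source->1, source->dst with total capacity 6 = current flow value. Flow is maximum.

No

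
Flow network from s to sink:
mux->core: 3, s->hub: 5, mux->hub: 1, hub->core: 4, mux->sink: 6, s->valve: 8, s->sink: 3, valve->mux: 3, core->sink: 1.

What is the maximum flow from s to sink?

7

Augment s->sink: bottleneck 3. Total 3.
Augment s->valve->mux->sink: bottleneck 3. Total 6.
Augment s->hub->core->sink: bottleneck 1. Total 7.
No augmenting path remains in the residual graph.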